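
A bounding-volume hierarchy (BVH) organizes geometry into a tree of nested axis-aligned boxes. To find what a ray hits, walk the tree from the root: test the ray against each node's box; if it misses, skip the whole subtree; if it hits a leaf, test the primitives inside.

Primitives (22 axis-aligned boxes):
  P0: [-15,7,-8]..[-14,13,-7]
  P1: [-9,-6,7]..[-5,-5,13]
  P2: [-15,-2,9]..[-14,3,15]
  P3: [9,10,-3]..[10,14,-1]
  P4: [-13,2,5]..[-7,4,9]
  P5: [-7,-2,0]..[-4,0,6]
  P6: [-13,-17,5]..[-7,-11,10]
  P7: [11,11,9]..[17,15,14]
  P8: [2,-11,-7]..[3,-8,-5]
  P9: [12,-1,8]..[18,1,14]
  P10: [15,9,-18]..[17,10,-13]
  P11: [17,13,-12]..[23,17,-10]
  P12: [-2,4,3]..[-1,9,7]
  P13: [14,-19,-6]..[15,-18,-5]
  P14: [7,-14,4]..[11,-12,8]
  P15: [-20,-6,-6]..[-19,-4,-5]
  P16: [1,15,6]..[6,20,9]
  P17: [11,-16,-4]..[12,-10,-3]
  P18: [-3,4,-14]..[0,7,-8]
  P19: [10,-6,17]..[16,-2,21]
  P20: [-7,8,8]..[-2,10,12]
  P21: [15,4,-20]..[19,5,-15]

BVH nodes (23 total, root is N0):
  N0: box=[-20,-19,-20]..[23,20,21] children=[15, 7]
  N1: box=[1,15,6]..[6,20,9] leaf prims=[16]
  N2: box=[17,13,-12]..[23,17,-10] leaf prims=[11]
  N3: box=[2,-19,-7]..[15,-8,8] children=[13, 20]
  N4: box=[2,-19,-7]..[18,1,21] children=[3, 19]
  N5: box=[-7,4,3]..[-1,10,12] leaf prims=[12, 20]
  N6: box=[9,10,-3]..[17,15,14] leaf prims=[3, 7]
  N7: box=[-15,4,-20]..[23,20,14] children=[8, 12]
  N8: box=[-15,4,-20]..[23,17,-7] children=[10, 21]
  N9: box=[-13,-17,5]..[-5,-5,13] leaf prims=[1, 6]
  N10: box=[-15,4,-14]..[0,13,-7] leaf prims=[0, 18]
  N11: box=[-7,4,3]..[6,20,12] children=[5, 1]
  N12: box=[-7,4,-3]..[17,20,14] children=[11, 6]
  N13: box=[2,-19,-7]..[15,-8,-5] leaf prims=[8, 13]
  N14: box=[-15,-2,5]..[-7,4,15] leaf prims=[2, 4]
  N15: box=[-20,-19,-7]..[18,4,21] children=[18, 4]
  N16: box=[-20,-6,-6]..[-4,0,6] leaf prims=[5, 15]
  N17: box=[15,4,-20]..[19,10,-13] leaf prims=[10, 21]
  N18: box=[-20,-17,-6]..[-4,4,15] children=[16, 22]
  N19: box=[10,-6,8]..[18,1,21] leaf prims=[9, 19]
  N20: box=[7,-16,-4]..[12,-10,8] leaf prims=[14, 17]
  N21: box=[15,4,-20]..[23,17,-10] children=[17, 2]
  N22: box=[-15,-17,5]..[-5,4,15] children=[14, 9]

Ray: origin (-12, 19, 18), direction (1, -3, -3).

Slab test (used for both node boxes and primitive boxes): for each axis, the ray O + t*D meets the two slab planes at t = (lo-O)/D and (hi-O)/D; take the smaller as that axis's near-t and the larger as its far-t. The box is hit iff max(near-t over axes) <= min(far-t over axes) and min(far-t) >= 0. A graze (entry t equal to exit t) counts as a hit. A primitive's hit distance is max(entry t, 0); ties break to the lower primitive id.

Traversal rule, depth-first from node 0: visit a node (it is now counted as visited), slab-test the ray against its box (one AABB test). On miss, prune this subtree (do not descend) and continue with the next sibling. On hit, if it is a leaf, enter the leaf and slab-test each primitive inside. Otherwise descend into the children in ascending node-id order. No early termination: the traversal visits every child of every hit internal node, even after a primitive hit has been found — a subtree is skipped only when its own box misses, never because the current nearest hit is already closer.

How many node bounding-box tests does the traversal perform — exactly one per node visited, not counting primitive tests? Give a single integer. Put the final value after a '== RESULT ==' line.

Trace the traversal:
N0 x:[-8,35] y:[-1/3,38/3] z:[-1,38/3] -> hit [-1/3,38/3], descend [7, 15]
  N7 x:[-3,35] y:[-1/3,5] z:[4/3,38/3] -> hit [4/3,5], descend [8, 12]
    N8 x:[-3,35] y:[2/3,5] z:[25/3,38/3] -> miss, prune
    N12 x:[5,29] y:[-1/3,5] z:[4/3,7] -> hit [5,5], descend [6, 11]
      N6 x:[21,29] y:[4/3,3] z:[4/3,7] -> miss, prune
      N11 x:[5,18] y:[-1/3,5] z:[2,5] -> hit [5,5], descend [1, 5]
        N1 x:[13,18] y:[-1/3,4/3] z:[3,4] -> miss, prune
        N5 x:[5,11] y:[3,5] z:[2,5] -> hit [5,5] leaf, test {P12(miss), P20(miss)}
  N15 x:[-8,30] y:[5,38/3] z:[-1,25/3] -> hit [5,25/3], descend [4, 18]
    N4 x:[14,30] y:[6,38/3] z:[-1,25/3] -> miss, prune
    N18 x:[-8,8] y:[5,12] z:[1,8] -> hit [5,8], descend [16, 22]
      N16 x:[-8,8] y:[19/3,25/3] z:[4,8] -> hit [19/3,8] leaf, test {P5(miss), P15(miss)}
      N22 x:[-3,7] y:[5,12] z:[1,13/3] -> miss, prune

13 AABB tests over nodes [0, 7, 8, 12, 6, 11, 1, 5, 15, 4, 18, 16, 22]; 2 leaves entered; closest miss.

== RESULT ==
13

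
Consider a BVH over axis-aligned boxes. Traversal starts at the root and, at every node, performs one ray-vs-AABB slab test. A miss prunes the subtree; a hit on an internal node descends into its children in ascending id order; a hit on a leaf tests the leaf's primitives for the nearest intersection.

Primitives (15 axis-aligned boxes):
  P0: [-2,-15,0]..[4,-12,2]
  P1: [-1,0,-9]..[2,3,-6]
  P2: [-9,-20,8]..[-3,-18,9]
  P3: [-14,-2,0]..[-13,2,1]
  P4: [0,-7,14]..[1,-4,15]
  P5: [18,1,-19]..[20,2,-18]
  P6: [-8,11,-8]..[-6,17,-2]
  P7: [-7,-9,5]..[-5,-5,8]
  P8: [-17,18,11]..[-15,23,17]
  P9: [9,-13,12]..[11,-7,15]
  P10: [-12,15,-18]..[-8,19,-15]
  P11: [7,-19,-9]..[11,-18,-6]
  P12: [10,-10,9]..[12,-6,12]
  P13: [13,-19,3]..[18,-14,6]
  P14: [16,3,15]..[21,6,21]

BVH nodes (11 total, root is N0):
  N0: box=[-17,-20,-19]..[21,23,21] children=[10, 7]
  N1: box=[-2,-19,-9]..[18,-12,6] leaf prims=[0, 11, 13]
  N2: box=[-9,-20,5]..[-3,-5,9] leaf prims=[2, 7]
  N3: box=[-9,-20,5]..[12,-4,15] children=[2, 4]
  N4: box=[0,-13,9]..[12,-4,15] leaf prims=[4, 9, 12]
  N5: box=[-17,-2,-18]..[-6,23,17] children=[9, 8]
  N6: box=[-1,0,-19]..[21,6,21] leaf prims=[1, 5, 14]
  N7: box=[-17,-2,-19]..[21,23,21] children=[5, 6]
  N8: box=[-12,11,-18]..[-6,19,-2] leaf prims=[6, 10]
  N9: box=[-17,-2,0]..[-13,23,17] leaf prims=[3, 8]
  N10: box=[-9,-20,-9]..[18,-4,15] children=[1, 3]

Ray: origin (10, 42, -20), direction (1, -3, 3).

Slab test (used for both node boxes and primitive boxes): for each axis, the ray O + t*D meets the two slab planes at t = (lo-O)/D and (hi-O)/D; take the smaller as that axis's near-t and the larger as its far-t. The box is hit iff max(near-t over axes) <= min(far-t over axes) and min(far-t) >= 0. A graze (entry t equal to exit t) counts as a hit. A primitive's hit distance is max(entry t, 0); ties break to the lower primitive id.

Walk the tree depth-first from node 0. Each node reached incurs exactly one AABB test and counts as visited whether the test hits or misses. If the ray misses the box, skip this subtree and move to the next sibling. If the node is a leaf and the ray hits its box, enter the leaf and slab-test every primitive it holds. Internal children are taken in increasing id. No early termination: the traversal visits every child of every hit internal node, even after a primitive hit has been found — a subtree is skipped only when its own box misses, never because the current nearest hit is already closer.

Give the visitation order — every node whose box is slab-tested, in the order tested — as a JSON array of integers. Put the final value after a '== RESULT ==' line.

Traverse from the root:
N0 x:[-27,11] y:[19/3,62/3] z:[1/3,41/3] -> hit [19/3,11], descend [7, 10]
  N7 x:[-27,11] y:[19/3,44/3] z:[1/3,41/3] -> hit [19/3,11], descend [5, 6]
    N5 x:[-27,-16] y:[19/3,44/3] z:[2/3,37/3] -> miss, prune
    N6 x:[-11,11] y:[12,14] z:[1/3,41/3] -> miss, prune
  N10 x:[-19,8] y:[46/3,62/3] z:[11/3,35/3] -> miss, prune

Visited [0, 7, 5, 6, 10]. Tests: 5 box, 0 leaf. Nearest: miss.

== RESULT ==
[0, 7, 5, 6, 10]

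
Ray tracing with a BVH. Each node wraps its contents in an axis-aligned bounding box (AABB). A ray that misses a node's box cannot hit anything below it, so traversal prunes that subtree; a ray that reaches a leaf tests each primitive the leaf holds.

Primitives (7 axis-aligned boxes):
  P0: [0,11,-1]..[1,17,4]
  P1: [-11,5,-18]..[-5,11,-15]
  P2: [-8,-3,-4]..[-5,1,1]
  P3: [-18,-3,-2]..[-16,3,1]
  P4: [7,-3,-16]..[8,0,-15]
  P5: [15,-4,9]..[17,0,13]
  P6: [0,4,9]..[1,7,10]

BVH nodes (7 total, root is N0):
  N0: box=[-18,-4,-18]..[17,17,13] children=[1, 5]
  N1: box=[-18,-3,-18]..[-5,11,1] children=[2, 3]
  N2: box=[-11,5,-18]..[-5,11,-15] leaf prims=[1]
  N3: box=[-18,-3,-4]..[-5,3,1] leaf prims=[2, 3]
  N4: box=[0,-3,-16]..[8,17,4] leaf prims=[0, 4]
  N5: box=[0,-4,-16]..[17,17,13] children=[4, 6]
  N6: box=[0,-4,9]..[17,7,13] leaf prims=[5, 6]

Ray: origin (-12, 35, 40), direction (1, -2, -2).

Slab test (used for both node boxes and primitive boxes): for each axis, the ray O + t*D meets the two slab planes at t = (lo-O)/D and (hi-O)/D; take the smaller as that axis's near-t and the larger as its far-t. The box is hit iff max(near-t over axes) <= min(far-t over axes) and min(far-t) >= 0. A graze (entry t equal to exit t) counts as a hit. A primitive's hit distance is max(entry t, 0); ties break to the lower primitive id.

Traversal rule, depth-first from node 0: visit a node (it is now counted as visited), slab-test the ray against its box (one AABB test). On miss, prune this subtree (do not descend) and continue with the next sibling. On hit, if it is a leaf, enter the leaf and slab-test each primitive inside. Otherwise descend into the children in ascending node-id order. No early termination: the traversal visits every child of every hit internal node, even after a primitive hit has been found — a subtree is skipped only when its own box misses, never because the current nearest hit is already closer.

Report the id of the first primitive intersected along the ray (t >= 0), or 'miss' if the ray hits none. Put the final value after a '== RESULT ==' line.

Trace the traversal:
N0 x:[-6,29] y:[9,39/2] z:[27/2,29] -> hit [27/2,39/2], descend [1, 5]
  N1 x:[-6,7] y:[12,19] z:[39/2,29] -> miss, prune
  N5 x:[12,29] y:[9,39/2] z:[27/2,28] -> hit [27/2,39/2], descend [4, 6]
    N4 x:[12,20] y:[9,19] z:[18,28] -> hit [18,19] leaf, test {P0(miss), P4(miss)}
    N6 x:[12,29] y:[14,39/2] z:[27/2,31/2] -> hit [14,31/2] leaf, test {P5(miss), P6(miss)}

Summary -> nodes [0, 1, 5, 4, 6]; box-tests=5; leaf-entries=2; first=miss

== RESULT ==
miss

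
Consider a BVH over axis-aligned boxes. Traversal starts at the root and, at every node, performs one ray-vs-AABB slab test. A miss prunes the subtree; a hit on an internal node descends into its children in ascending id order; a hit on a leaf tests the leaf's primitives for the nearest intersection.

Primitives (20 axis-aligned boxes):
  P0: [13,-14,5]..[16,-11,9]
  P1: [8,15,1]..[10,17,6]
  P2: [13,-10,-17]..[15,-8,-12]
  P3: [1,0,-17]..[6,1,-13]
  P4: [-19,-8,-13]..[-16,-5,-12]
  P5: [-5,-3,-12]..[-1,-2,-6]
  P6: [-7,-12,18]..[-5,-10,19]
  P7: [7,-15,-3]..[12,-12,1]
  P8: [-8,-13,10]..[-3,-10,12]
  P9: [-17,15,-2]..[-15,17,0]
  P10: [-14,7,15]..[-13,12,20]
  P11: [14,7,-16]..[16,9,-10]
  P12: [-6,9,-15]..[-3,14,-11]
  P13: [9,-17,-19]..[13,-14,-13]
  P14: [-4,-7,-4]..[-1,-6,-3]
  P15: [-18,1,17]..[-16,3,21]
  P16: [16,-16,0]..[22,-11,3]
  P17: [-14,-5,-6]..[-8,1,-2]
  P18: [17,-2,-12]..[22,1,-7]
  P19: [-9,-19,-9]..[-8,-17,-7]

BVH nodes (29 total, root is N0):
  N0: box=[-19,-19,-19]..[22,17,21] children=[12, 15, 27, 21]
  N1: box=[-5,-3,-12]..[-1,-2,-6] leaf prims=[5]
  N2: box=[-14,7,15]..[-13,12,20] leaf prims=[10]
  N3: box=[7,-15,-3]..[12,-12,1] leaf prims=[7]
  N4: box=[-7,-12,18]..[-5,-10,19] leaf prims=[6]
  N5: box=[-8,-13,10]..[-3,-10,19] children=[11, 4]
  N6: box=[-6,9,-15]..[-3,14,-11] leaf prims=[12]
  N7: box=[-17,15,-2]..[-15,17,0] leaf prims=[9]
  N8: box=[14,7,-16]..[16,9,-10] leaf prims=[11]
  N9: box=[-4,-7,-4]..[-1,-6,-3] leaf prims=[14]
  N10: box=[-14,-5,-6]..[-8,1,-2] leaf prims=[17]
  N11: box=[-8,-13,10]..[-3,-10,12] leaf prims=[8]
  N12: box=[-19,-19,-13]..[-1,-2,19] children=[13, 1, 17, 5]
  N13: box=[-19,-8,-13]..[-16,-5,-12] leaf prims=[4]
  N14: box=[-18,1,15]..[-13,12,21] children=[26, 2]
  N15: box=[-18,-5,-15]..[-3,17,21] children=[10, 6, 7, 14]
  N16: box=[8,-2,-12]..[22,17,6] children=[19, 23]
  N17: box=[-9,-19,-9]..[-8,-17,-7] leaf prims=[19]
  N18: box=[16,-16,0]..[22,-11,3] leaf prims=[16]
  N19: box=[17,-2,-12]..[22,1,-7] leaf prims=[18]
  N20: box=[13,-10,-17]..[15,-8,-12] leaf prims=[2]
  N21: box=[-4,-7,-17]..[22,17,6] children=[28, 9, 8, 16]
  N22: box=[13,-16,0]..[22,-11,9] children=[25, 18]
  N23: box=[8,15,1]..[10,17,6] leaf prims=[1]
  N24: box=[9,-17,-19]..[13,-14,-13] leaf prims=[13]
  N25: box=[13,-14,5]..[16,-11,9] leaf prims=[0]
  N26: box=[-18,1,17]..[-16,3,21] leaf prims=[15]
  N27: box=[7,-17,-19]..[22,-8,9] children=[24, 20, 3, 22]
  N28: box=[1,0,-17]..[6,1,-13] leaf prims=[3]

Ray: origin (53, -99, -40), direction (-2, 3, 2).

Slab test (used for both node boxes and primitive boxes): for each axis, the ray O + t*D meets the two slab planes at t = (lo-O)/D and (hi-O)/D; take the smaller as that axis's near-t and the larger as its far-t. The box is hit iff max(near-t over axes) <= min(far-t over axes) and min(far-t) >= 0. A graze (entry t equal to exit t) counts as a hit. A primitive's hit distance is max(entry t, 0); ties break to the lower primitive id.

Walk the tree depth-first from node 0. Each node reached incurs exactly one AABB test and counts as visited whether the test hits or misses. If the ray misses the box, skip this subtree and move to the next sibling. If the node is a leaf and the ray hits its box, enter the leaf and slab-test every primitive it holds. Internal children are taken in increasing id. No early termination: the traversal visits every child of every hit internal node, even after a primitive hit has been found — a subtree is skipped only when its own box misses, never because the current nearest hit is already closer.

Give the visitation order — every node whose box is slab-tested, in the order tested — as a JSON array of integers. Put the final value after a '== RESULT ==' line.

Trace the traversal:
N0 x:[31/2,36] y:[80/3,116/3] z:[21/2,61/2] -> hit [80/3,61/2], descend [12, 15, 21, 27]
  N12 x:[27,36] y:[80/3,97/3] z:[27/2,59/2] -> hit [27,59/2], descend [1, 5, 13, 17]
    N1 x:[27,29] y:[32,97/3] z:[14,17] -> miss, prune
    N5 x:[28,61/2] y:[86/3,89/3] z:[25,59/2] -> hit [86/3,59/2], descend [4, 11]
      N4 x:[29,30] y:[29,89/3] z:[29,59/2] -> hit [29,59/2] leaf, test {P6@t=29}
      N11 x:[28,61/2] y:[86/3,89/3] z:[25,26] -> miss, prune
    N13 x:[69/2,36] y:[91/3,94/3] z:[27/2,14] -> miss, prune
    N17 x:[61/2,31] y:[80/3,82/3] z:[31/2,33/2] -> miss, prune
  N15 x:[28,71/2] y:[94/3,116/3] z:[25/2,61/2] -> miss, prune
  N21 x:[31/2,57/2] y:[92/3,116/3] z:[23/2,23] -> miss, prune
  N27 x:[31/2,23] y:[82/3,91/3] z:[21/2,49/2] -> miss, prune

Summary -> nodes [0, 12, 1, 5, 4, 11, 13, 17, 15, 21, 27]; box-tests=11; leaf-entries=1; first=P6

== RESULT ==
[0, 12, 1, 5, 4, 11, 13, 17, 15, 21, 27]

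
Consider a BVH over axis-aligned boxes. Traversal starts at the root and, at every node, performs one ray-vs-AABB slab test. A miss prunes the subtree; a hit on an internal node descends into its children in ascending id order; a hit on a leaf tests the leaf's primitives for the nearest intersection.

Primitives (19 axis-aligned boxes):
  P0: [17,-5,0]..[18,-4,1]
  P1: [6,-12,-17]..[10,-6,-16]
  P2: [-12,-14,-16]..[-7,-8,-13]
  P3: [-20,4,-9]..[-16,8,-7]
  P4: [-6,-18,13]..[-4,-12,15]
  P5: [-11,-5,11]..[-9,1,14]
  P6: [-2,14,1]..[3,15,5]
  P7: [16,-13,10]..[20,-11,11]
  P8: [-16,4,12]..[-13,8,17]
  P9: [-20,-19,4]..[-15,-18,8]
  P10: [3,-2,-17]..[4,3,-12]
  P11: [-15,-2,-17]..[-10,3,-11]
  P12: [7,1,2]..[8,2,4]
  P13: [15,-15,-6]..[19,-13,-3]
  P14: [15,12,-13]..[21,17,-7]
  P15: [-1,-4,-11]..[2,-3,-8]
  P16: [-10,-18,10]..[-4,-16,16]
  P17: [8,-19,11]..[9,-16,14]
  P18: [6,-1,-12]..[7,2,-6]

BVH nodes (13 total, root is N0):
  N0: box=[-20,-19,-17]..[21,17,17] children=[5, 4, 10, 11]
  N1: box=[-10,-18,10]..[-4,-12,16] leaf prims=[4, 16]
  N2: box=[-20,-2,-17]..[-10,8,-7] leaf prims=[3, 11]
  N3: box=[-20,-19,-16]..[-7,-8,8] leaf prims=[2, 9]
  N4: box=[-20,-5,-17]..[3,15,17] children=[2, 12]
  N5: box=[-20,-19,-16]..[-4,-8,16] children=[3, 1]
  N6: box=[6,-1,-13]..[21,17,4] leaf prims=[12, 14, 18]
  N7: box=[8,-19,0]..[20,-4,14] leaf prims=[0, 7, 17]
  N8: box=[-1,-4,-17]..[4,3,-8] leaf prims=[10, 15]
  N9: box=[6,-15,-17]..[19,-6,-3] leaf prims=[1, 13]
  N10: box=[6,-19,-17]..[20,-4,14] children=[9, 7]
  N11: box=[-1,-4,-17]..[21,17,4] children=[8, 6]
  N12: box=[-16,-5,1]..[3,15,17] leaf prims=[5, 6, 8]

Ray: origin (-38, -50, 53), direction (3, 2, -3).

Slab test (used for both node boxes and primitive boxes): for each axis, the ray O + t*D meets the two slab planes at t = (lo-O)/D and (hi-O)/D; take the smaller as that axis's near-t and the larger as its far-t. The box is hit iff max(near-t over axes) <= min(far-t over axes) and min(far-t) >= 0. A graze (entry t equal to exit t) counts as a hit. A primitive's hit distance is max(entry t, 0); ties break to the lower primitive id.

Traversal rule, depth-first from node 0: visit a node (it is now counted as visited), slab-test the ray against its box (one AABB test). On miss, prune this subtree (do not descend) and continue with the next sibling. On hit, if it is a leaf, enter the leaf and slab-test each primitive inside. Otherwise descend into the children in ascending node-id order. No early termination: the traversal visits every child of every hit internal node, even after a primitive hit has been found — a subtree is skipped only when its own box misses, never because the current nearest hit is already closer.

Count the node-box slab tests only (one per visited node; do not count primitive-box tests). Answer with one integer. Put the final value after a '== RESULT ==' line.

Traverse from the root:
N0 x:[6,59/3] y:[31/2,67/2] z:[12,70/3] -> hit [31/2,59/3], descend [4, 5, 10, 11]
  N4 x:[6,41/3] y:[45/2,65/2] z:[12,70/3] -> miss, prune
  N5 x:[6,34/3] y:[31/2,21] z:[37/3,23] -> miss, prune
  N10 x:[44/3,58/3] y:[31/2,23] z:[13,70/3] -> hit [31/2,58/3], descend [7, 9]
    N7 x:[46/3,58/3] y:[31/2,23] z:[13,53/3] -> hit [31/2,53/3] leaf, test {P0(miss), P7(miss), P17(miss)}
    N9 x:[44/3,19] y:[35/2,22] z:[56/3,70/3] -> hit [56/3,19] leaf, test {P1(miss), P13(miss)}
  N11 x:[37/3,59/3] y:[23,67/2] z:[49/3,70/3] -> miss, prune

Visited [0, 4, 5, 10, 7, 9, 11]. Tests: 7 box, 2 leaf. Nearest: miss.

== RESULT ==
7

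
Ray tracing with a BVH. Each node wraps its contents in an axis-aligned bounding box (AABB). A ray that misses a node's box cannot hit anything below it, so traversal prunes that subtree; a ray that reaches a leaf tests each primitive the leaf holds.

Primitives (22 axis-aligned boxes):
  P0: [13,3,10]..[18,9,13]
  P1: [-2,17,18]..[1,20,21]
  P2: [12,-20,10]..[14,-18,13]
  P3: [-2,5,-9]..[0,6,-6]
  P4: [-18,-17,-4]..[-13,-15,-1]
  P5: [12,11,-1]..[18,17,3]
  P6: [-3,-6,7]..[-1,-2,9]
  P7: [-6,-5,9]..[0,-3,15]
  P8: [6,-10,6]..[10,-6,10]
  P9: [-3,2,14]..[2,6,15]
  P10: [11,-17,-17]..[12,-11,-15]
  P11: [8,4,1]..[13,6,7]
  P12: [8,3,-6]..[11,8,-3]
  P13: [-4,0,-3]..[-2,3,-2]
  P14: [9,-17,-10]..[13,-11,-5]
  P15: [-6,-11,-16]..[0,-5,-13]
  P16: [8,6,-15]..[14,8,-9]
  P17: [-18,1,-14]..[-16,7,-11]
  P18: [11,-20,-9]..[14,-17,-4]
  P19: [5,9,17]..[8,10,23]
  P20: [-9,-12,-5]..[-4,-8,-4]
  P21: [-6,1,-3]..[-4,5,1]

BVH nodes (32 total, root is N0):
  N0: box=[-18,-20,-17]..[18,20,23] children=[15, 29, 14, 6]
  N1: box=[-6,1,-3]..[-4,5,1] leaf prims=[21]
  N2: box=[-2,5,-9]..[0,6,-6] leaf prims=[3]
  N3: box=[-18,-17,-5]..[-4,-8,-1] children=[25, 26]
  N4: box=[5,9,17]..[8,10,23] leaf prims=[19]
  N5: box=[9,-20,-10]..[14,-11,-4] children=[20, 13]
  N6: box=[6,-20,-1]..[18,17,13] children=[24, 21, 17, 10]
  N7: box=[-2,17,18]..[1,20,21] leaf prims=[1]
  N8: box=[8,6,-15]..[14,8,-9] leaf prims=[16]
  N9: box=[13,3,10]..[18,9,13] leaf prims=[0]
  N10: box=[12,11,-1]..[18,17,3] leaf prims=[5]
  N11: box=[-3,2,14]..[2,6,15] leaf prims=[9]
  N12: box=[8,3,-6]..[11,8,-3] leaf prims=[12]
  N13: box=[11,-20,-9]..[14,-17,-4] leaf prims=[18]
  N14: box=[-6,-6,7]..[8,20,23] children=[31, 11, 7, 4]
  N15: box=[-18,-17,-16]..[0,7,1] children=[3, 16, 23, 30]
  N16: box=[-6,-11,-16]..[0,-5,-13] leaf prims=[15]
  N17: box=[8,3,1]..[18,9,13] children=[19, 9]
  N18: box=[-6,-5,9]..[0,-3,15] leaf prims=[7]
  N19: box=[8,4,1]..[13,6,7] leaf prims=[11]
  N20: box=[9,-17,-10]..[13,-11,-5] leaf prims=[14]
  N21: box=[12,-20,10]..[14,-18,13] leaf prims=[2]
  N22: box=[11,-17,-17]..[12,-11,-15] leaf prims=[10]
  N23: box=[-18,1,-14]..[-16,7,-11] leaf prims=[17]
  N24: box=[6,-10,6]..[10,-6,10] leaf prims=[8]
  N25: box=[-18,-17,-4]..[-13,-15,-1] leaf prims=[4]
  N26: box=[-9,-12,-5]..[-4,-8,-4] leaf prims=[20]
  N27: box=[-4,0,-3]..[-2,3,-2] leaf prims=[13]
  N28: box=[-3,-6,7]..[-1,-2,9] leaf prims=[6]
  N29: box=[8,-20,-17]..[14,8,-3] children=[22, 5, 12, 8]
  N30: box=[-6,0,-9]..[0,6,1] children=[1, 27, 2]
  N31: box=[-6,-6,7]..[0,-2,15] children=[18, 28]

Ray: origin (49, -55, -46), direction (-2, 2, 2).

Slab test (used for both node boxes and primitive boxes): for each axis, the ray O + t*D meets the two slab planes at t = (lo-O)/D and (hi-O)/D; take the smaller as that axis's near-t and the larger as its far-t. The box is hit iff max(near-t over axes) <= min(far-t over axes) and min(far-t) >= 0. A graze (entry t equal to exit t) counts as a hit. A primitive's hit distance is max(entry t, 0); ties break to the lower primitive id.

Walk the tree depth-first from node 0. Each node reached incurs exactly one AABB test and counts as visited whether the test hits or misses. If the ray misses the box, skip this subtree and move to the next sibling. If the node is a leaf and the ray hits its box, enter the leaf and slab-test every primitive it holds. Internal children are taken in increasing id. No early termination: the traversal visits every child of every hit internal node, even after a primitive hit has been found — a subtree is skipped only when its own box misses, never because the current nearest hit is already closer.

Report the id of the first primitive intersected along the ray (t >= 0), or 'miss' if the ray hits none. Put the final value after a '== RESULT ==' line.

Walk:
N0 x:[31/2,67/2] y:[35/2,75/2] z:[29/2,69/2] -> hit [35/2,67/2], descend [6, 14, 15, 29]
  N6 x:[31/2,43/2] y:[35/2,36] z:[45/2,59/2] -> miss, prune
  N14 x:[41/2,55/2] y:[49/2,75/2] z:[53/2,69/2] -> hit [53/2,55/2], descend [4, 7, 11, 31]
    N4 x:[41/2,22] y:[32,65/2] z:[63/2,69/2] -> miss, prune
    N7 x:[24,51/2] y:[36,75/2] z:[32,67/2] -> miss, prune
    N11 x:[47/2,26] y:[57/2,61/2] z:[30,61/2] -> miss, prune
    N31 x:[49/2,55/2] y:[49/2,53/2] z:[53/2,61/2] -> hit [53/2,53/2], descend [18, 28]
      N18 x:[49/2,55/2] y:[25,26] z:[55/2,61/2] -> miss, prune
      N28 x:[25,26] y:[49/2,53/2] z:[53/2,55/2] -> miss, prune
  N15 x:[49/2,67/2] y:[19,31] z:[15,47/2] -> miss, prune
  N29 x:[35/2,41/2] y:[35/2,63/2] z:[29/2,43/2] -> hit [35/2,41/2], descend [5, 8, 12, 22]
    N5 x:[35/2,20] y:[35/2,22] z:[18,21] -> hit [18,20], descend [13, 20]
      N13 x:[35/2,19] y:[35/2,19] z:[37/2,21] -> hit [37/2,19] leaf, test {P18@t=37/2}
      N20 x:[18,20] y:[19,22] z:[18,41/2] -> hit [19,20] leaf, test {P14@t=19}
    N8 x:[35/2,41/2] y:[61/2,63/2] z:[31/2,37/2] -> miss, prune
    N12 x:[19,41/2] y:[29,63/2] z:[20,43/2] -> miss, prune
    N22 x:[37/2,19] y:[19,22] z:[29/2,31/2] -> miss, prune

Summary -> nodes [0, 6, 14, 4, 7, 11, 31, 18, 28, 15, 29, 5, 13, 20, 8, 12, 22]; box-tests=17; leaf-entries=2; first=P18

== RESULT ==
18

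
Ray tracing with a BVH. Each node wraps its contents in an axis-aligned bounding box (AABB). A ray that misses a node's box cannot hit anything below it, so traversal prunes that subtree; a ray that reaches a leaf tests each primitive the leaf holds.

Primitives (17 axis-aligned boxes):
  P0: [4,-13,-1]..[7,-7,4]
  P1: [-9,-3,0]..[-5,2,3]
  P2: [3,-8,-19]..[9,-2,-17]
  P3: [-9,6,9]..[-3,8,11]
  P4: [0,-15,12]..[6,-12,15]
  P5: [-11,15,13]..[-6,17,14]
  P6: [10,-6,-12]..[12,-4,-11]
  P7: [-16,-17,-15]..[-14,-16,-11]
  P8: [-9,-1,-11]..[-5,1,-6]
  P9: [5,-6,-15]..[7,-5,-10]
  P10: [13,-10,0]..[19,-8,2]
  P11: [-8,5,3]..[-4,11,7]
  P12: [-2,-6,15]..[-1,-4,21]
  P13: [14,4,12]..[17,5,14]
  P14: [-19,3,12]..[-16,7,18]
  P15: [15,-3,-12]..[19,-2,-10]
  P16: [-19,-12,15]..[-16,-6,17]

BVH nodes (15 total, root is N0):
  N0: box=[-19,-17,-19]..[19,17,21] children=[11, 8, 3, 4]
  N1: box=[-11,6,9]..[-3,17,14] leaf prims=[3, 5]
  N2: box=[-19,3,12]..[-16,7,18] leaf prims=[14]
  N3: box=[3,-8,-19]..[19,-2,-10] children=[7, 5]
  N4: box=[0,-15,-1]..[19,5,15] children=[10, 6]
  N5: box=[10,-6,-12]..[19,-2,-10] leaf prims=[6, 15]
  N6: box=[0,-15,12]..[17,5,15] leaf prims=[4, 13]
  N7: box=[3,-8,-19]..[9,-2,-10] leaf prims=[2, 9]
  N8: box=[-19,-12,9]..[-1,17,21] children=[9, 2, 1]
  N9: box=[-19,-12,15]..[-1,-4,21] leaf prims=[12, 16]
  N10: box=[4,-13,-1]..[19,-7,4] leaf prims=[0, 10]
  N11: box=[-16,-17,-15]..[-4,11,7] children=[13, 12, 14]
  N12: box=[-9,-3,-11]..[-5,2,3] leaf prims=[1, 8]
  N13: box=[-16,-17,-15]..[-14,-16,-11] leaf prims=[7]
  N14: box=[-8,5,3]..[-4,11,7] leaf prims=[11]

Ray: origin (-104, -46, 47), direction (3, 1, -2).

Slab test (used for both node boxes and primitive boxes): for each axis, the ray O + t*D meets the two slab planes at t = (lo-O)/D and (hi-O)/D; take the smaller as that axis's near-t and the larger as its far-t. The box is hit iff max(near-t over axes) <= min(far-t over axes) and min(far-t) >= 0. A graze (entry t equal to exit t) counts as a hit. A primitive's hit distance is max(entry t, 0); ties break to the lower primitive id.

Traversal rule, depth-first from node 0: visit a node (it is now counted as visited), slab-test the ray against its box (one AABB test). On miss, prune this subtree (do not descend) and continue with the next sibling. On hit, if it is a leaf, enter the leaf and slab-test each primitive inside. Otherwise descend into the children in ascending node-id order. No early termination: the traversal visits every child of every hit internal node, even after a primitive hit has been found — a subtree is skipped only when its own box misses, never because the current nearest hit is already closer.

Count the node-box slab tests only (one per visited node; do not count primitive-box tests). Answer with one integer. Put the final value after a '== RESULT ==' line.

Walk:
N0 x:[85/3,41] y:[29,63] z:[13,33] -> hit [29,33], descend [3, 4, 8, 11]
  N3 x:[107/3,41] y:[38,44] z:[57/2,33] -> miss, prune
  N4 x:[104/3,41] y:[31,51] z:[16,24] -> miss, prune
  N8 x:[85/3,103/3] y:[34,63] z:[13,19] -> miss, prune
  N11 x:[88/3,100/3] y:[29,57] z:[20,31] -> hit [88/3,31], descend [12, 13, 14]
    N12 x:[95/3,33] y:[43,48] z:[22,29] -> miss, prune
    N13 x:[88/3,30] y:[29,30] z:[29,31] -> hit [88/3,30] leaf, test {P7@t=88/3}
    N14 x:[32,100/3] y:[51,57] z:[20,22] -> miss, prune

Summary -> nodes [0, 3, 4, 8, 11, 12, 13, 14]; box-tests=8; leaf-entries=1; first=P7

== RESULT ==
8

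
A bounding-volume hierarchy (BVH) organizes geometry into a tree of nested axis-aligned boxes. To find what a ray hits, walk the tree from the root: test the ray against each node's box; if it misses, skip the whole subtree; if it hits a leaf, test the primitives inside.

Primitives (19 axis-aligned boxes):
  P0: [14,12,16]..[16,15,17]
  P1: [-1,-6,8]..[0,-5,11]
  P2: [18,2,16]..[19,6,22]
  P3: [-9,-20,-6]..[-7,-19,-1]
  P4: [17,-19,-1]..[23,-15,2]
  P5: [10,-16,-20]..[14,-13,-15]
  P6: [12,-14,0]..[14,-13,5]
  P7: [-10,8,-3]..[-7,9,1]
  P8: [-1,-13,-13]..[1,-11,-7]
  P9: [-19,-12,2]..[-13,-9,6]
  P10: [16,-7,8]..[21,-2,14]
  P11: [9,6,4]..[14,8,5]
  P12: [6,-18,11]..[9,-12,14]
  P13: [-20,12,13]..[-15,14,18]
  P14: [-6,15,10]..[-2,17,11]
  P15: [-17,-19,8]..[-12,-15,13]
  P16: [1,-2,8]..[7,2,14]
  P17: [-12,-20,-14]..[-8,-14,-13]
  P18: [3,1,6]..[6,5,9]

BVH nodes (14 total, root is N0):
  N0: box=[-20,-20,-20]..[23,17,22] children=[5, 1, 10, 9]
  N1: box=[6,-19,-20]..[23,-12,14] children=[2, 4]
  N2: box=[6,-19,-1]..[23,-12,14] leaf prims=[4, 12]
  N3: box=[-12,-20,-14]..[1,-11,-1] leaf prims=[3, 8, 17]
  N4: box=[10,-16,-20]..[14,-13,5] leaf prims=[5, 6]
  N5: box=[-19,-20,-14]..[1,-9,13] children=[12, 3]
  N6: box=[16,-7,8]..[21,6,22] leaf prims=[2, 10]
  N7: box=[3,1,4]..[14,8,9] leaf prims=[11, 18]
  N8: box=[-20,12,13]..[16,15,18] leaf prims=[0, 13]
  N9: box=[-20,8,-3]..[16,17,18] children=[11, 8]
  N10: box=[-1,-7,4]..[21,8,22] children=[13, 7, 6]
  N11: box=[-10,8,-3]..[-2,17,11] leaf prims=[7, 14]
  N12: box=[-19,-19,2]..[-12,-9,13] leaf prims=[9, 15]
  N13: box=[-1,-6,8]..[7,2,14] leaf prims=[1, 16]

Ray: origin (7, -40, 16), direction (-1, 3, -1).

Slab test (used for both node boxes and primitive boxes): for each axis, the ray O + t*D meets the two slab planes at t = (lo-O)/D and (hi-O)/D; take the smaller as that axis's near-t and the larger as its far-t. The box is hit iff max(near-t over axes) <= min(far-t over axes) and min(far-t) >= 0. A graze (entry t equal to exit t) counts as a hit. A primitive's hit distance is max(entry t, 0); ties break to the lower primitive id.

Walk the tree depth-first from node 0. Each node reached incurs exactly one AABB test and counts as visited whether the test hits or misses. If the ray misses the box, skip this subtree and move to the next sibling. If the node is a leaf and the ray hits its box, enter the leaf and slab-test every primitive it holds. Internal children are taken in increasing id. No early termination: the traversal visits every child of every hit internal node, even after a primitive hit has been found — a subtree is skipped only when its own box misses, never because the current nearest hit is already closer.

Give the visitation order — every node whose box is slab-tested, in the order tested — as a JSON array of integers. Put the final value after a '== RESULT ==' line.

Trace the traversal:
N0 x:[-16,27] y:[20/3,19] z:[-6,36] -> hit [20/3,19], descend [1, 5, 9, 10]
  N1 x:[-16,1] y:[7,28/3] z:[2,36] -> miss, prune
  N5 x:[6,26] y:[20/3,31/3] z:[3,30] -> hit [20/3,31/3], descend [3, 12]
    N3 x:[6,19] y:[20/3,29/3] z:[17,30] -> miss, prune
    N12 x:[19,26] y:[7,31/3] z:[3,14] -> miss, prune
  N9 x:[-9,27] y:[16,19] z:[-2,19] -> hit [16,19], descend [8, 11]
    N8 x:[-9,27] y:[52/3,55/3] z:[-2,3] -> miss, prune
    N11 x:[9,17] y:[16,19] z:[5,19] -> hit [16,17] leaf, test {P7@t=16, P14(miss)}
  N10 x:[-14,8] y:[11,16] z:[-6,12] -> miss, prune

order=[0, 1, 5, 3, 12, 9, 8, 11, 10]  |boxes|=9  |leaves|=1  hit=P7

== RESULT ==
[0, 1, 5, 3, 12, 9, 8, 11, 10]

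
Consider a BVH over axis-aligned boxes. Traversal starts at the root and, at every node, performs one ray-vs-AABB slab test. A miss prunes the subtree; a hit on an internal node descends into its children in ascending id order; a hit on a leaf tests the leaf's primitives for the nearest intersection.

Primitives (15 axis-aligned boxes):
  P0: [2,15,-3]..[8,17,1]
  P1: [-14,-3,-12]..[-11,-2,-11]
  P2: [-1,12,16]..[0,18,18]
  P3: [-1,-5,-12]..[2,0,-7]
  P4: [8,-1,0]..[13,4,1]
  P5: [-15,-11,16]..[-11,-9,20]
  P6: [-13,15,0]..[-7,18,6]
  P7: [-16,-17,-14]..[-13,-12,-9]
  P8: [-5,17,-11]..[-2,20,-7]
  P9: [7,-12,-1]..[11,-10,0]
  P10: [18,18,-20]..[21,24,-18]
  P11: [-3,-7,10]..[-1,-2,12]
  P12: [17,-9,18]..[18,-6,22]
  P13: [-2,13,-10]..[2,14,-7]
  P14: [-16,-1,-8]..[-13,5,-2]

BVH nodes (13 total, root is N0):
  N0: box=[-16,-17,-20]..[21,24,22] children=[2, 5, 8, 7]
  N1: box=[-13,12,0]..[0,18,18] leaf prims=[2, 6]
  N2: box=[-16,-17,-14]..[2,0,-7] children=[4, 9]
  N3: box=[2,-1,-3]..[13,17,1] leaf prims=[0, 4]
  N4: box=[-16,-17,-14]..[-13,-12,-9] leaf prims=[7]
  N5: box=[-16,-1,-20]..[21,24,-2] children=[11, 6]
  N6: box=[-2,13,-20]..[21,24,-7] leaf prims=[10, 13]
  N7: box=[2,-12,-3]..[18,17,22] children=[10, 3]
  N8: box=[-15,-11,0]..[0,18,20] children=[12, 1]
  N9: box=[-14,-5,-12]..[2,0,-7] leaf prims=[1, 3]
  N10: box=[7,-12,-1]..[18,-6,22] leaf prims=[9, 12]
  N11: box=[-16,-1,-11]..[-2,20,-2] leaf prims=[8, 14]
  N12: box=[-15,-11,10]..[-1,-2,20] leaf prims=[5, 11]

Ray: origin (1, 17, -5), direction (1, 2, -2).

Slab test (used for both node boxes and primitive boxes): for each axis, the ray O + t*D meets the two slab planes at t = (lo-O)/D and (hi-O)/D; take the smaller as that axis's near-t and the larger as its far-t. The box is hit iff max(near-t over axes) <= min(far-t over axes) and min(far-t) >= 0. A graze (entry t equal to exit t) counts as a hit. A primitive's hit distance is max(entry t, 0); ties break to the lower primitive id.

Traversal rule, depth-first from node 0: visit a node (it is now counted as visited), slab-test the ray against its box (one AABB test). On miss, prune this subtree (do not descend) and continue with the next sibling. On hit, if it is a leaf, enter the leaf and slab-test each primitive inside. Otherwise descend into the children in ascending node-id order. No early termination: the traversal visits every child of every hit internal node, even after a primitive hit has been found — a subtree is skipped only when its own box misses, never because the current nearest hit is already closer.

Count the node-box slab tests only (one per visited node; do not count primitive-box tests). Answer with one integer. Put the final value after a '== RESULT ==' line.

Traverse from the root:
N0 x:[-17,20] y:[-17,7/2] z:[-27/2,15/2] -> hit [-27/2,7/2], descend [2, 5, 7, 8]
  N2 x:[-17,1] y:[-17,-17/2] z:[1,9/2] -> miss, prune
  N5 x:[-17,20] y:[-9,7/2] z:[-3/2,15/2] -> hit [-3/2,7/2], descend [6, 11]
    N6 x:[-3,20] y:[-2,7/2] z:[1,15/2] -> hit [1,7/2] leaf, test {P10(miss), P13(miss)}
    N11 x:[-17,-3] y:[-9,3/2] z:[-3/2,3] -> miss, prune
  N7 x:[1,17] y:[-29/2,0] z:[-27/2,-1] -> miss, prune
  N8 x:[-16,-1] y:[-14,1/2] z:[-25/2,-5/2] -> miss, prune

order=[0, 2, 5, 6, 11, 7, 8]  |boxes|=7  |leaves|=1  hit=miss

== RESULT ==
7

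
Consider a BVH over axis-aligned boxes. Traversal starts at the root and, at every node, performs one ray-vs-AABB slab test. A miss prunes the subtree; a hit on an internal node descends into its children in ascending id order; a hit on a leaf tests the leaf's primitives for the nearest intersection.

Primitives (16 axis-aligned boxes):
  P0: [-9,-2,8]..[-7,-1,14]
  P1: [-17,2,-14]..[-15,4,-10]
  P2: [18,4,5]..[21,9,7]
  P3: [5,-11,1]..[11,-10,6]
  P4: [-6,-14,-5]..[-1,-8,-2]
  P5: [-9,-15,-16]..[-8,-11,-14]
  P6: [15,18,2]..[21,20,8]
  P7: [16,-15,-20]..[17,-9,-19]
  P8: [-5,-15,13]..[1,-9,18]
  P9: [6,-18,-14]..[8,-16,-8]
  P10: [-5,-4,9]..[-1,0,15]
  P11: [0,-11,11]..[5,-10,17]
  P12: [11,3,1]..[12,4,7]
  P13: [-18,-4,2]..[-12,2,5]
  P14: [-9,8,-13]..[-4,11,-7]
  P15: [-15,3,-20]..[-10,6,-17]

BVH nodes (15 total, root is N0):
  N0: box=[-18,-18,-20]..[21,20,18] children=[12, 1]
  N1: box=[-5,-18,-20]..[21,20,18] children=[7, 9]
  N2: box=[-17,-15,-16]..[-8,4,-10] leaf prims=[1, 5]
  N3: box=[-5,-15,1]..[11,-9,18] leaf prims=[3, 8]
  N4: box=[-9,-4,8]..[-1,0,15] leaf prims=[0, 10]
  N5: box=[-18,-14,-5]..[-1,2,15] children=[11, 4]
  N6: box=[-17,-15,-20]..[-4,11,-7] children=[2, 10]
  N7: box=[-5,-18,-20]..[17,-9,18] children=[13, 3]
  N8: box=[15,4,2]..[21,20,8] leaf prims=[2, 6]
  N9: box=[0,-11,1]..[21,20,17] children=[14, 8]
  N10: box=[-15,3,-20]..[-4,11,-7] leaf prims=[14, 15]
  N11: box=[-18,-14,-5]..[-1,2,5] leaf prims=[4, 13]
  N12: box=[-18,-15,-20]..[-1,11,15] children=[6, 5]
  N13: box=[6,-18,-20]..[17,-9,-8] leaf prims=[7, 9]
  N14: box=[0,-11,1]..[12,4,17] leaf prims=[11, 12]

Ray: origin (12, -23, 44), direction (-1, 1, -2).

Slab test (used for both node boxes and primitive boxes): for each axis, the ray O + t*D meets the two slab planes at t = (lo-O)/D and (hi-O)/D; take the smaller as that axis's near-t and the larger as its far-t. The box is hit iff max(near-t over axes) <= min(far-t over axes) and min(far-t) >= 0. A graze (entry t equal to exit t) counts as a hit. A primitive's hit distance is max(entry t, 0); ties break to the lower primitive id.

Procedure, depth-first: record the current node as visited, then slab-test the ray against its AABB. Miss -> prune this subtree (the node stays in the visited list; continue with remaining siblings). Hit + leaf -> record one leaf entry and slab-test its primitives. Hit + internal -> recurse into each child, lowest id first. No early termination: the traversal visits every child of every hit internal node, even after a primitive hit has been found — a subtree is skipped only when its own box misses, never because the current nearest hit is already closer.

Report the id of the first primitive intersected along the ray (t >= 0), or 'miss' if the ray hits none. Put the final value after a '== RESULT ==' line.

Traverse from the root:
N0 x:[-9,30] y:[5,43] z:[13,32] -> hit [13,30], descend [1, 12]
  N1 x:[-9,17] y:[5,43] z:[13,32] -> hit [13,17], descend [7, 9]
    N7 x:[-5,17] y:[5,14] z:[13,32] -> hit [13,14], descend [3, 13]
      N3 x:[1,17] y:[8,14] z:[13,43/2] -> hit [13,14] leaf, test {P3(miss), P8@t=13}
      N13 x:[-5,6] y:[5,14] z:[26,32] -> miss, prune
    N9 x:[-9,12] y:[12,43] z:[27/2,43/2] -> miss, prune
  N12 x:[13,30] y:[8,34] z:[29/2,32] -> hit [29/2,30], descend [5, 6]
    N5 x:[13,30] y:[9,25] z:[29/2,49/2] -> hit [29/2,49/2], descend [4, 11]
      N4 x:[13,21] y:[19,23] z:[29/2,18] -> miss, prune
      N11 x:[13,30] y:[9,25] z:[39/2,49/2] -> hit [39/2,49/2] leaf, test {P4(miss), P13(miss)}
    N6 x:[16,29] y:[8,34] z:[51/2,32] -> hit [51/2,29], descend [2, 10]
      N2 x:[20,29] y:[8,27] z:[27,30] -> hit [27,27] leaf, test {P1@t=27, P5(miss)}
      N10 x:[16,27] y:[26,34] z:[51/2,32] -> hit [26,27] leaf, test {P14(miss), P15(miss)}

Summary -> nodes [0, 1, 7, 3, 13, 9, 12, 5, 4, 11, 6, 2, 10]; box-tests=13; leaf-entries=4; first=P8

== RESULT ==
8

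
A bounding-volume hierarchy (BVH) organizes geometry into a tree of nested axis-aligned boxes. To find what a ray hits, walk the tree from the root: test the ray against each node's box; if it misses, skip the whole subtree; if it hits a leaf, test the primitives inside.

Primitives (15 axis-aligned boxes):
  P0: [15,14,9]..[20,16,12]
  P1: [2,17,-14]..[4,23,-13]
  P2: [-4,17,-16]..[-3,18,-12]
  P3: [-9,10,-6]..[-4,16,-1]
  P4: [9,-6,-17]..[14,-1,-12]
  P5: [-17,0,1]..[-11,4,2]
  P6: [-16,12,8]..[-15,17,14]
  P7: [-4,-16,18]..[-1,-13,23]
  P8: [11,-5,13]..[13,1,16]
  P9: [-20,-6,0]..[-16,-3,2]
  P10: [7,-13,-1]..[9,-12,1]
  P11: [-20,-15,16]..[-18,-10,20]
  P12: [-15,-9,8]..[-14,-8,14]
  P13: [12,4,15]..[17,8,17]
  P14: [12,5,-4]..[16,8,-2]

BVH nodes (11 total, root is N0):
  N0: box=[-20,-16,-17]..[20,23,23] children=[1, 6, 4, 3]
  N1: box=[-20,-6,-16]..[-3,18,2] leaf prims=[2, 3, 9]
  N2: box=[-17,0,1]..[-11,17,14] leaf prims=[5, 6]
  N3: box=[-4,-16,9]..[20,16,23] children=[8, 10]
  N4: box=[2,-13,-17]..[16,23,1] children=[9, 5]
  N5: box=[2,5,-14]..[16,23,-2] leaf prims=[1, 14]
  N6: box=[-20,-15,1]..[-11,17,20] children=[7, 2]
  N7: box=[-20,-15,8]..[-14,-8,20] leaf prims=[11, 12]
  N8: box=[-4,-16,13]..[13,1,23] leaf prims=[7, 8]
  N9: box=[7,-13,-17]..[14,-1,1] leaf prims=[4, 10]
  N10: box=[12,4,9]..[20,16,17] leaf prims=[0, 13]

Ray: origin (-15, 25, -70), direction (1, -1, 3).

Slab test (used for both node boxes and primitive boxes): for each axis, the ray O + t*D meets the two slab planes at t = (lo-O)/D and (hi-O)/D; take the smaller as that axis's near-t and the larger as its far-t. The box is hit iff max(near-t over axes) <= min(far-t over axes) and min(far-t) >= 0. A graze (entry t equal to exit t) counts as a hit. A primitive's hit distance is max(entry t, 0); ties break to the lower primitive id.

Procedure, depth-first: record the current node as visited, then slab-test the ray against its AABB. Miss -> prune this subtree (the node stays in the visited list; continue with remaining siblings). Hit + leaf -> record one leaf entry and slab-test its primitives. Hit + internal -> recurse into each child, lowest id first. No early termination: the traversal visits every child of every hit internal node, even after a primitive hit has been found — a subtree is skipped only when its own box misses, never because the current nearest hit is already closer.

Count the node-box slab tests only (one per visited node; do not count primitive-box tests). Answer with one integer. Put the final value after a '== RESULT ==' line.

Trace the traversal:
N0 x:[-5,35] y:[2,41] z:[53/3,31] -> hit [53/3,31], descend [1, 3, 4, 6]
  N1 x:[-5,12] y:[7,31] z:[18,24] -> miss, prune
  N3 x:[11,35] y:[9,41] z:[79/3,31] -> hit [79/3,31], descend [8, 10]
    N8 x:[11,28] y:[24,41] z:[83/3,31] -> hit [83/3,28] leaf, test {P7(miss), P8@t=83/3}
    N10 x:[27,35] y:[9,21] z:[79/3,29] -> miss, prune
  N4 x:[17,31] y:[2,38] z:[53/3,71/3] -> hit [53/3,71/3], descend [5, 9]
    N5 x:[17,31] y:[2,20] z:[56/3,68/3] -> hit [56/3,20] leaf, test {P1(miss), P14(miss)}
    N9 x:[22,29] y:[26,38] z:[53/3,71/3] -> miss, prune
  N6 x:[-5,4] y:[8,40] z:[71/3,30] -> miss, prune

9 AABB tests over nodes [0, 1, 3, 8, 10, 4, 5, 9, 6]; 2 leaves entered; closest P8.

== RESULT ==
9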